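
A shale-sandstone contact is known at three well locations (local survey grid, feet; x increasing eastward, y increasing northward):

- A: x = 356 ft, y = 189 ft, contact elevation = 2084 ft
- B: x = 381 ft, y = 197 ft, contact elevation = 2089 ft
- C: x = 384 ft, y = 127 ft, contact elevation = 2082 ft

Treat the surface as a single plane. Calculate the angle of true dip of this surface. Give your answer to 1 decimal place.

11.2°

Let the plane be z = a·x + b·y + c.
B−A: 25a + 8b = 5;  C−A: 28a − 62b = −2.
Solving gives a = 0.16573, b = 0.10710.
Gradient magnitude |∇z| = √(a² + b²) = √(0.02747 + 0.01147) = 0.19732.
True dip = arctan(0.19732) = 11.2°, dipping toward WSW (azimuth ≈ 237°).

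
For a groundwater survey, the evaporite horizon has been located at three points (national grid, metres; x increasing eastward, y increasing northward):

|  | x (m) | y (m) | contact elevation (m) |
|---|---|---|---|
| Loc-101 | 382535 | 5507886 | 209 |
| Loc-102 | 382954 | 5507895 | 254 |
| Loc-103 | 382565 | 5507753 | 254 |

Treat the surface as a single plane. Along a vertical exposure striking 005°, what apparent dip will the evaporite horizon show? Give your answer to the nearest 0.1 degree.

16.8°

Let the plane be z = a·x + b·y + c.
Loc-102−Loc-101: 419a + 9b = 45;  Loc-103−Loc-101: 30a − 133b = 45.
Solving gives a = 0.11411, b = −0.31261.
Unit vector along 005° is (sin 5°, cos 5°) = (0.0872, 0.9962).
Slope in that direction = a·(0.0872) + b·(0.9962) = −0.30147.
Apparent dip = arctan|0.30147| = 16.8° (true dip is 18.4°, so apparent ≤ true as expected).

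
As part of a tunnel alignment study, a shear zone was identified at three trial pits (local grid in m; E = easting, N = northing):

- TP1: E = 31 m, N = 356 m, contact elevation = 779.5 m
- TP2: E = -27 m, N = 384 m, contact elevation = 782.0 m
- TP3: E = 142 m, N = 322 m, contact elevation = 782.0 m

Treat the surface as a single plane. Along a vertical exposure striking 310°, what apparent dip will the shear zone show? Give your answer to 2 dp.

7.66°

Let the plane be z = a·E + b·N + c.
TP2−TP1: −58a + 28b = 2.5;  TP3−TP1: 111a − 34b = 2.5.
Solving gives a = 0.13644, b = 0.37192.
Unit vector along 310° is (sin 310°, cos 310°) = (-0.7660, 0.6428).
Slope in that direction = a·(-0.7660) + b·(0.6428) = 0.13454.
Apparent dip = arctan|0.13454| = 7.66° (true dip is 21.6°, so apparent ≤ true as expected).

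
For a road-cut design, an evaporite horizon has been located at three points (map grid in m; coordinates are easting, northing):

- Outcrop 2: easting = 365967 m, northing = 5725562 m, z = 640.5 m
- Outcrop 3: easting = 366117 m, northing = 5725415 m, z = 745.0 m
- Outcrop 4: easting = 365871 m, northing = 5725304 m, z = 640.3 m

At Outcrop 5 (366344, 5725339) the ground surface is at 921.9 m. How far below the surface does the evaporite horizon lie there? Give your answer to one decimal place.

Two edge vectors: Outcrop 2→Outcrop 3 = (150, -147, 104.5), Outcrop 2→Outcrop 4 = (-96, -258, -0.2).
Normal n = (Outcrop 2→Outcrop 3) × (Outcrop 2→Outcrop 4) = (26990.4, -10002, -52812).
So ∂z/∂easting = −n_x/n_z = 0.511065667 and ∂z/∂northing = −n_y/n_z = −0.189388775.
Intercept c from Outcrop 2: 640.5 − 187033.17 + 1084357.17 = 897964.51.
At (366344, 5725339): z_contact = 187225.84 − 1084314.94 + 897964.51 = 875.41 m.
Depth below ground = 921.9 − 875.41 = 46.5 m.

46.5 m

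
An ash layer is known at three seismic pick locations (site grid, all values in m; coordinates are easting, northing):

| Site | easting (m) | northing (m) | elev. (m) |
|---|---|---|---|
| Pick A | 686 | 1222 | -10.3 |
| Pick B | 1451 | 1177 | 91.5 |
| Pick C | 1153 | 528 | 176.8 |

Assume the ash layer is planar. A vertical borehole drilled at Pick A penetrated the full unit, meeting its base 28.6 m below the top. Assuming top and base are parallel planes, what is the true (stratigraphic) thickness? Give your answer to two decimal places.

Let the plane be z = a·easting + b·northing + c.
Pick B−Pick A: 765a − 45b = 101.8;  Pick C−Pick A: 467a − 694b = 187.1.
Solving gives a = 0.12204, b = −0.18747.
|∇z| = √(a²+b²) = 0.22370, so dip δ = arctan(0.22370) = 12.61°.
True thickness = vertical thickness × cos δ = 28.6 × cos 12.61° = 27.91 m.

27.91 m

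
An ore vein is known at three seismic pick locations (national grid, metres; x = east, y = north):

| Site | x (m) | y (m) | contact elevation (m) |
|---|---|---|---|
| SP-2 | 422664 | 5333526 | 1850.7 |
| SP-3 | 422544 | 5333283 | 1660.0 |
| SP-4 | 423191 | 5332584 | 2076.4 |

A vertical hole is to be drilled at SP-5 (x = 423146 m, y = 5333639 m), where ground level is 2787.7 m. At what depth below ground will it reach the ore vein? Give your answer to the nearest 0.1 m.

Two edge vectors: SP-2→SP-3 = (-120, -243, -190.7), SP-2→SP-4 = (527, -942, 225.7).
Normal n = (SP-2→SP-3) × (SP-2→SP-4) = (-234484.5, -73414.9, 241101).
So ∂z/∂x = −n_x/n_z = 0.972557144 and ∂z/∂y = −n_y/n_z = 0.304498530.
Intercept c from SP-2: 1850.7 − 411064.89 − 1624050.82 = −2033265.02.
At (423146, 5333639): z_contact = 411533.67 + 1624085.23 − 2033265.02 = 2353.88 m.
Depth below ground = 2787.7 − 2353.88 = 433.8 m.

433.8 m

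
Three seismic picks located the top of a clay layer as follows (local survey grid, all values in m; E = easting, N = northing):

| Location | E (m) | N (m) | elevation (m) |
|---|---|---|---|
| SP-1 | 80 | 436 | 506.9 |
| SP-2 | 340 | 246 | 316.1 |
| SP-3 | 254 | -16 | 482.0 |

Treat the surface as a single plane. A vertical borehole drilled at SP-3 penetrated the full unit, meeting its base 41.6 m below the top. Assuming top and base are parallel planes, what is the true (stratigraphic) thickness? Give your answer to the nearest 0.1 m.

29.2 m

Let the plane be z = a·E + b·N + c.
SP-2−SP-1: 260a − 190b = −190.8;  SP-3−SP-1: 174a − 452b = −24.9.
Solving gives a = −0.96508, b = −0.31642.
|∇z| = √(a²+b²) = 1.01563, so dip δ = arctan(1.01563) = 45.44°.
True thickness = vertical thickness × cos δ = 41.6 × cos 45.44° = 29.2 m.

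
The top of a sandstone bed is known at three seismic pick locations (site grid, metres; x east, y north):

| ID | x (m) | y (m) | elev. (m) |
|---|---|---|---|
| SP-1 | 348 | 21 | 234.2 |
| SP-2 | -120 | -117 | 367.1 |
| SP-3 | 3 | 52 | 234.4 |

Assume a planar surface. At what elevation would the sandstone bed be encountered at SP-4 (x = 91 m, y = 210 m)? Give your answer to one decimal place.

Two edge vectors: SP-1→SP-2 = (-468, -138, 132.9), SP-1→SP-3 = (-345, 31, 0.2).
Normal n = (SP-1→SP-2) × (SP-1→SP-3) = (-4147.5, -45756.9, -62118).
So ∂z/∂x = −n_x/n_z = −0.06677 and ∂z/∂y = −n_y/n_z = −0.73661.
Intercept c from SP-1: 234.2 + 23.24 + 15.47 = 272.90.
At (91, 210): z = −6.1 − 154.7 + 272.90 = 112.1 m.

112.1 m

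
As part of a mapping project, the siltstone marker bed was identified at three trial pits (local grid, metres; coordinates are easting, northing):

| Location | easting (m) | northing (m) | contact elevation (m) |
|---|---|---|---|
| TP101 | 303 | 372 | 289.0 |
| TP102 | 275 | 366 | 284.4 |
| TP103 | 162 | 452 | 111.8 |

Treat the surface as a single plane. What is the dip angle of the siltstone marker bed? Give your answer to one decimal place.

Let the plane be z = a·easting + b·northing + c.
TP102−TP101: −28a − 6b = −4.6;  TP103−TP101: −141a + 80b = −177.2.
Solving gives a = 0.46377, b = −1.39760.
Gradient magnitude |∇z| = √(a² + b²) = √(0.21508 + 1.95329) = 1.47254.
True dip = arctan(1.47254) = 55.8°, dipping toward NNW (azimuth ≈ 342°).

55.8°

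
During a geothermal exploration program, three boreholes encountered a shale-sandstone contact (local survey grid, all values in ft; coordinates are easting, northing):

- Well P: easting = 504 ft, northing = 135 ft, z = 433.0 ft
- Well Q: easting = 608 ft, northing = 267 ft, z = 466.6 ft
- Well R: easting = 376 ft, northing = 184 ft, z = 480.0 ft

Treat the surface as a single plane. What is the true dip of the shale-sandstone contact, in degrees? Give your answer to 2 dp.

Let the plane be z = a·easting + b·northing + c.
Well Q−Well P: 104a + 132b = 33.6;  Well R−Well P: −128a + 49b = 47.
Solving gives a = −0.20724, b = 0.41782.
Gradient magnitude |∇z| = √(a² + b²) = √(0.04295 + 0.17458) = 0.46640.
True dip = arctan(0.46640) = 25.00°, dipping toward SSE (azimuth ≈ 154°).

25.00°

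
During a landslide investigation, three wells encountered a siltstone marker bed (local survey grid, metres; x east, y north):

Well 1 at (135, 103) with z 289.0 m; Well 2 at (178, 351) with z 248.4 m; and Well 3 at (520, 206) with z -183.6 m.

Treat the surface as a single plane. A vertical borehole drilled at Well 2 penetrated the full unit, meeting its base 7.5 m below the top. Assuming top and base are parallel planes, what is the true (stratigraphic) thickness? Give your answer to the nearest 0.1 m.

4.7 m

Two edge vectors: Well 1→Well 2 = (43, 248, -40.6), Well 1→Well 3 = (385, 103, -472.6).
Normal n = (Well 1→Well 2) × (Well 1→Well 3) = (-113023, 4690.8, -91051).
So ∂z/∂x = −n_x/n_z = −1.24132 and ∂z/∂y = −n_y/n_z = 0.05152.
|∇z| = √(a²+b²) = 1.24238, so dip δ = arctan(1.24238) = 51.17°.
True thickness = vertical thickness × cos δ = 7.5 × cos 51.17° = 4.7 m.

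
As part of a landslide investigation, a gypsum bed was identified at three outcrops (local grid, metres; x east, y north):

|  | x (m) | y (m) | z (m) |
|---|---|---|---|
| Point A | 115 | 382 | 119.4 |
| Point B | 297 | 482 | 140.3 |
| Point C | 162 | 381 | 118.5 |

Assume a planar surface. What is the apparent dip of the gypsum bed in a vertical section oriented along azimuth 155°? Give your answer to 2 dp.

Let the plane be z = a·x + b·y + c.
Point B−Point A: 182a + 100b = 20.9;  Point C−Point A: 47a − 1b = −0.9.
Solving gives a = −0.01415, b = 0.23476.
Unit vector along 155° is (sin 155°, cos 155°) = (0.4226, -0.9063).
Slope in that direction = a·(0.4226) + b·(-0.9063) = −0.21875.
Apparent dip = arctan|0.21875| = 12.34° (true dip is 13.2°, so apparent ≤ true as expected).

12.34°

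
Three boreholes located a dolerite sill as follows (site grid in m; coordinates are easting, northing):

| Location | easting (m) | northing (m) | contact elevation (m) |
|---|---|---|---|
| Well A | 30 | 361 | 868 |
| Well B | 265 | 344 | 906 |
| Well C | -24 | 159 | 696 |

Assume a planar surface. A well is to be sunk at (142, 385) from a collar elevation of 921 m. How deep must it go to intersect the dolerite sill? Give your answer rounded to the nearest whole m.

9 m

Two edge vectors: Well A→Well B = (235, -17, 38), Well A→Well C = (-54, -202, -172).
Normal n = (Well A→Well B) × (Well A→Well C) = (10600, 38368, -48388).
So ∂z/∂easting = −n_x/n_z = 0.21906 and ∂z/∂northing = −n_y/n_z = 0.79292.
Intercept c from Well A: 868 − 6.57 − 286.25 = 575.18.
At (142, 385): z_contact = 31.1 + 305.3 + 575.18 = 911.6 m.
Depth below ground = 921 − 911.6 = 9 m.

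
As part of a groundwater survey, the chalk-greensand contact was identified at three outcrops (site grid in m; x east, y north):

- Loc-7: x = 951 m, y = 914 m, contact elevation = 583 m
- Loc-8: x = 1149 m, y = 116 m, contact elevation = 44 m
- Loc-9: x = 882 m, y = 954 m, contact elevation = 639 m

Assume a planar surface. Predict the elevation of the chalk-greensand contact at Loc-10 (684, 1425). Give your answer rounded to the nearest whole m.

Let the plane be z = a·x + b·y + c.
Loc-8−Loc-7: 198a − 798b = −539;  Loc-9−Loc-7: −69a + 40b = 56.
Solving gives a = −0.49060, b = 0.55371.
Then c = 583 − a·951 − b·914 = 543.47.
At (684, 1425): z = −335.6 + 789.0 + 543.47 = 996.9 m.

997 m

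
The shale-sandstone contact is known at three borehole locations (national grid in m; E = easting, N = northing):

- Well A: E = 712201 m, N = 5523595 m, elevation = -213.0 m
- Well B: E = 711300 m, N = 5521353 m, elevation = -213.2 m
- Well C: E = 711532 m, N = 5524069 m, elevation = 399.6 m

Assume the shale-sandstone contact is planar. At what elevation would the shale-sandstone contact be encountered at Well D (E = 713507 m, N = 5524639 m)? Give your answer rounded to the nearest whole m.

Let the plane be z = a·E + b·N + c.
Well B−Well A: −901a − 2242b = −0.2;  Well C−Well A: −669a + 474b = 612.6.
Solving gives a = −0.71270076, b = 0.28650463.
Then c = -213 − a·712201 − b·5523595 = −1075162.35.
At (713507, 5524639): z = −508517.0 + 1582834.7 − 1075162.35 = -844.7 m.

-845 m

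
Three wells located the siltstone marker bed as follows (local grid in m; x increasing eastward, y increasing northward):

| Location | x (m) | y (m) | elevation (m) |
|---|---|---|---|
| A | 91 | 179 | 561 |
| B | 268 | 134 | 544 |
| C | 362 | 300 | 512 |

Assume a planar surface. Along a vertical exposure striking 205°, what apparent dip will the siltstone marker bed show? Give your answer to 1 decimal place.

Let the plane be z = a·x + b·y + c.
B−A: 177a − 45b = −17;  C−A: 271a + 121b = −49.
Solving gives a = −0.12680, b = −0.12097.
Unit vector along 205° is (sin 205°, cos 205°) = (-0.4226, -0.9063).
Slope in that direction = a·(-0.4226) + b·(-0.9063) = 0.16322.
Apparent dip = arctan|0.16322| = 9.3° (true dip is 9.9°, so apparent ≤ true as expected).

9.3°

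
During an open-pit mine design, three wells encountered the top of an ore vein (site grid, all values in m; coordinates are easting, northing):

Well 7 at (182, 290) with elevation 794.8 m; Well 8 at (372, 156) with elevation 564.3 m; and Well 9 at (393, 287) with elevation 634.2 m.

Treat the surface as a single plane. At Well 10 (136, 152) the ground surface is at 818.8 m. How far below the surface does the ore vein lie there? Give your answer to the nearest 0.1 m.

Let the plane be z = a·easting + b·northing + c.
Well 8−Well 7: 190a − 134b = −230.5;  Well 9−Well 7: 211a − 3b = −160.6.
Solving gives a = −0.75184, b = 0.65411.
Then c = 794.8 − a·182 − b·290 = 741.94.
At (136, 152): z_contact = −102.25 + 99.42 + 741.94 = 739.12 m.
Depth below ground = 818.8 − 739.12 = 79.7 m.

79.7 m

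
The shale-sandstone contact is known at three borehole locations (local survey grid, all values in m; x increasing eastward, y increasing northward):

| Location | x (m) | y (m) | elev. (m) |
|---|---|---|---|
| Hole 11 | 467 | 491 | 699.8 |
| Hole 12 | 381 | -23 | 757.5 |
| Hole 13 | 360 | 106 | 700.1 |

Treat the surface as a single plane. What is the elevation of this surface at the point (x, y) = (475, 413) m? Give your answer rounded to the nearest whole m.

Two edge vectors: Hole 11→Hole 12 = (-86, -514, 57.7), Hole 11→Hole 13 = (-107, -385, 0.3).
Normal n = (Hole 11→Hole 12) × (Hole 11→Hole 13) = (22060.3, -6148.1, -21888).
So ∂z/∂x = −n_x/n_z = 1.00787 and ∂z/∂y = −n_y/n_z = −0.28089.
Intercept c from Hole 11: 699.8 − 470.68 + 137.92 = 367.04.
At (475, 413): z = 478.7 − 116.0 + 367.04 = 729.8 m.

730 m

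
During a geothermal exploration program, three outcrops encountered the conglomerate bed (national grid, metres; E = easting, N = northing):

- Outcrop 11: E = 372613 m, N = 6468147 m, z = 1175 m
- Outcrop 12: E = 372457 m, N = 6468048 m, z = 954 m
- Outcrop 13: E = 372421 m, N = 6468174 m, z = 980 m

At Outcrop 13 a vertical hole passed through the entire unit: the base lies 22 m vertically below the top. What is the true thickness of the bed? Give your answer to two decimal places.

14.05 m

Two edge vectors: Outcrop 11→Outcrop 12 = (-156, -99, -221), Outcrop 11→Outcrop 13 = (-192, 27, -195).
Normal n = (Outcrop 11→Outcrop 12) × (Outcrop 11→Outcrop 13) = (25272, 12012, -23220).
So ∂z/∂E = −n_x/n_z = 1.08837 and ∂z/∂N = −n_y/n_z = 0.51731.
|∇z| = √(a²+b²) = 1.20506, so dip δ = arctan(1.20506) = 50.31°.
True thickness = vertical thickness × cos δ = 22 × cos 50.31° = 14.05 m.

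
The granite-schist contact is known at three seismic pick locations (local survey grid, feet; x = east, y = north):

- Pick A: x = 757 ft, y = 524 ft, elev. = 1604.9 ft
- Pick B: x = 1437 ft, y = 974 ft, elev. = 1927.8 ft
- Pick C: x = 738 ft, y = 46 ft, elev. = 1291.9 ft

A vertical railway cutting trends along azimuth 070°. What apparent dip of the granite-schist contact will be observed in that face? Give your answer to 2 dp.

14.76°

Two edge vectors: Pick A→Pick B = (680, 450, 322.9), Pick A→Pick C = (-19, -478, -313).
Normal n = (Pick A→Pick B) × (Pick A→Pick C) = (13496.2, 206704.9, -316490).
So ∂z/∂x = −n_x/n_z = 0.04264 and ∂z/∂y = −n_y/n_z = 0.65312.
Unit vector along 070° is (sin 70°, cos 70°) = (0.9397, 0.3420).
Slope in that direction = a·(0.9397) + b·(0.3420) = 0.26345.
Apparent dip = arctan|0.26345| = 14.76° (true dip is 33.2°, so apparent ≤ true as expected).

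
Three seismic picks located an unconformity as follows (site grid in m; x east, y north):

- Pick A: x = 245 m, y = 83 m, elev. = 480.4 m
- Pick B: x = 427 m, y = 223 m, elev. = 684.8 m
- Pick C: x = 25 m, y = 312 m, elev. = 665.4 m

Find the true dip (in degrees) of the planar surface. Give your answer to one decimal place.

Two edge vectors: Pick A→Pick B = (182, 140, 204.4), Pick A→Pick C = (-220, 229, 185).
Normal n = (Pick A→Pick B) × (Pick A→Pick C) = (-20907.6, -78638, 72478).
So ∂z/∂x = −n_x/n_z = 0.28847 and ∂z/∂y = −n_y/n_z = 1.08499.
Gradient magnitude |∇z| = √(a² + b²) = √(0.08321 + 1.17721) = 1.12268.
True dip = arctan(1.12268) = 48.3°, dipping toward SSW (azimuth ≈ 195°).

48.3°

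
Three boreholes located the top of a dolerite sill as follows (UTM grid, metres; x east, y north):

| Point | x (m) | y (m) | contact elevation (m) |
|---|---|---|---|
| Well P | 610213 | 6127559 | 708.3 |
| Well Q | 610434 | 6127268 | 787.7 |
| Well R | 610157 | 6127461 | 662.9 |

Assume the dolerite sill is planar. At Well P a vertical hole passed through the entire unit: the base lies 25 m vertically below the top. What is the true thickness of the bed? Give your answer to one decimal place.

21.7 m

Two edge vectors: Well P→Well Q = (221, -291, 79.4), Well P→Well R = (-56, -98, -45.4).
Normal n = (Well P→Well Q) × (Well P→Well R) = (20992.6, 5587, -37954).
So ∂z/∂x = −n_x/n_z = 0.55311 and ∂z/∂y = −n_y/n_z = 0.14720.
|∇z| = √(a²+b²) = 0.57236, so dip δ = arctan(0.57236) = 29.79°.
True thickness = vertical thickness × cos δ = 25 × cos 29.79° = 21.7 m.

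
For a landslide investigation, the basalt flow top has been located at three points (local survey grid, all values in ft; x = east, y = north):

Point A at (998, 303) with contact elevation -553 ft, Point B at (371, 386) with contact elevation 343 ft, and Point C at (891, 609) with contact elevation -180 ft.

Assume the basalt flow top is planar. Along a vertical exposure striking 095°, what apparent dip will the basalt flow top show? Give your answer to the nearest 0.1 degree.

54.3°

Let the plane be z = a·x + b·y + c.
Point B−Point A: −627a + 83b = 896;  Point C−Point A: −107a + 306b = 373.
Solving gives a = −1.32919, b = 0.75417.
Unit vector along 095° is (sin 95°, cos 95°) = (0.9962, -0.0872).
Slope in that direction = a·(0.9962) + b·(-0.0872) = −1.38987.
Apparent dip = arctan|1.38987| = 54.3° (true dip is 56.8°, so apparent ≤ true as expected).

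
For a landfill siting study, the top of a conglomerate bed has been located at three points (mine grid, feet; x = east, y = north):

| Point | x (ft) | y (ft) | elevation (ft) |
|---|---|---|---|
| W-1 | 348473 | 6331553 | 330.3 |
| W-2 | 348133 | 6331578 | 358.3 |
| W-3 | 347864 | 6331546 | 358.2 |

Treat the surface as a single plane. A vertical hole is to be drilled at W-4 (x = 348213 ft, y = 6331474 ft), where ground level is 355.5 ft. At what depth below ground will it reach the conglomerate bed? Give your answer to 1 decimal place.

Two edge vectors: W-1→W-2 = (-340, 25, 28), W-1→W-3 = (-609, -7, 27.9).
Normal n = (W-1→W-2) × (W-1→W-3) = (893.5, -7566, 17605).
So ∂z/∂x = −n_x/n_z = −0.050752627 and ∂z/∂y = −n_y/n_z = 0.429764272.
Intercept c from W-1: 330.3 + 17685.92 − 2721075.26 = −2703059.04.
At (348213, 6331474): z_contact = −17672.72 + 2721041.31 − 2703059.04 = 309.54 ft.
Depth below ground = 355.5 − 309.54 = 46.0 ft.

46.0 ft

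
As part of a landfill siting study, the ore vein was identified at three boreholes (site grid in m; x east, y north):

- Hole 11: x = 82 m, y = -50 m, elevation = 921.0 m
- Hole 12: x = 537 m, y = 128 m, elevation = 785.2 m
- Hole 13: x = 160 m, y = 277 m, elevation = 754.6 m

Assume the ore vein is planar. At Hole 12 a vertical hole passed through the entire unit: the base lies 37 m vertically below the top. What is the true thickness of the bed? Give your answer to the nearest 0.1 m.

33.2 m

Let the plane be z = a·x + b·y + c.
Hole 12−Hole 11: 455a + 178b = −135.8;  Hole 13−Hole 11: 78a + 327b = −166.4.
Solving gives a = −0.10962, b = −0.48272.
|∇z| = √(a²+b²) = 0.49501, so dip δ = arctan(0.49501) = 26.34°.
True thickness = vertical thickness × cos δ = 37 × cos 26.34° = 33.2 m.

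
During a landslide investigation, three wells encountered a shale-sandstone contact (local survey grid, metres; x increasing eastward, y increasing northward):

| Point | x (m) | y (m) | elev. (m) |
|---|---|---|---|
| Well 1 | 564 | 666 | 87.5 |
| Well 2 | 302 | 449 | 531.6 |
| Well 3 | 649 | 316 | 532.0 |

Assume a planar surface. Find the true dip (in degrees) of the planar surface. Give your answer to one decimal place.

Two edge vectors: Well 1→Well 2 = (-262, -217, 444.1), Well 1→Well 3 = (85, -350, 444.5).
Normal n = (Well 1→Well 2) × (Well 1→Well 3) = (58978.5, 154207.5, 110145).
So ∂z/∂x = −n_x/n_z = −0.53546 and ∂z/∂y = −n_y/n_z = −1.40004.
Gradient magnitude |∇z| = √(a² + b²) = √(0.28672 + 1.96011) = 1.49894.
True dip = arctan(1.49894) = 56.3°, dipping toward NNE (azimuth ≈ 021°).

56.3°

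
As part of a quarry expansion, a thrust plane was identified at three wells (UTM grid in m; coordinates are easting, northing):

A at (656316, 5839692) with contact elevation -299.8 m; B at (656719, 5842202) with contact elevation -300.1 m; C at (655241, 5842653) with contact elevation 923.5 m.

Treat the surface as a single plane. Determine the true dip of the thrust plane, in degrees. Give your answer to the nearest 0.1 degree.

38.6°

Let the plane be z = a·easting + b·northing + c.
B−A: 403a + 2510b = −0.3;  C−A: −1075a + 2961b = 1223.3.
Solving gives a = −0.78924, b = 0.12660.
Gradient magnitude |∇z| = √(a² + b²) = √(0.62291 + 0.01603) = 0.79933.
True dip = arctan(0.79933) = 38.6°, dipping toward E (azimuth ≈ 099°).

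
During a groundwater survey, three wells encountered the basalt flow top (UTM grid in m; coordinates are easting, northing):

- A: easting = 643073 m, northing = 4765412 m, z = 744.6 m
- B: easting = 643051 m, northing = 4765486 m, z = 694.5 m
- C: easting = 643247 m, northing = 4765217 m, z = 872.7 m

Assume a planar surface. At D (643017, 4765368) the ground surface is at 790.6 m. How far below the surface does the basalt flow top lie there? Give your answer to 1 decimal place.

13.9 m

Two edge vectors: A→B = (-22, 74, -50.1), A→C = (174, -195, 128.1).
Normal n = (A→B) × (A→C) = (-290.1, -5899.2, -8586).
So ∂z/∂easting = −n_x/n_z = −0.033787561 and ∂z/∂northing = −n_y/n_z = −0.687071978.
Intercept c from A: 744.6 + 21727.87 + 3274181.05 = 3296653.52.
At (643017, 4765368): z_contact = −21725.98 − 3274150.82 + 3296653.52 = 776.72 m.
Depth below ground = 790.6 − 776.72 = 13.9 m.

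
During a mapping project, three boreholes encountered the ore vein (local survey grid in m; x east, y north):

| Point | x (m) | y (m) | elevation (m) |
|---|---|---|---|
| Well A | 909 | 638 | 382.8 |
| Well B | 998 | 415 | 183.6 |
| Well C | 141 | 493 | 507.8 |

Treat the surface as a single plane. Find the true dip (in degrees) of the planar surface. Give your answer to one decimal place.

Let the plane be z = a·x + b·y + c.
Well B−Well A: 89a − 223b = −199.2;  Well C−Well A: −768a − 145b = 125.
Solving gives a = −0.30819, b = 0.77027.
Gradient magnitude |∇z| = √(a² + b²) = √(0.09498 + 0.59332) = 0.82964.
True dip = arctan(0.82964) = 39.7°, dipping toward SSE (azimuth ≈ 158°).

39.7°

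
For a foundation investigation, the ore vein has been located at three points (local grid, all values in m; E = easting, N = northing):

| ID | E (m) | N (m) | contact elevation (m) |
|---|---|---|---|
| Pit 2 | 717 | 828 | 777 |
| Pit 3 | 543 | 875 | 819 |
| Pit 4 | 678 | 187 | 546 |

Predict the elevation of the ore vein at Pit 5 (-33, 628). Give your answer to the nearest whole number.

809 m

Two edge vectors: Pit 2→Pit 3 = (-174, 47, 42), Pit 2→Pit 4 = (-39, -641, -231).
Normal n = (Pit 2→Pit 3) × (Pit 2→Pit 4) = (16065, -41832, 113367).
So ∂z/∂E = −n_x/n_z = −0.14171 and ∂z/∂N = −n_y/n_z = 0.36900.
Intercept c from Pit 2: 777 + 101.60 − 305.53 = 573.08.
At (-33, 628): z = 4.7 + 231.7 + 573.08 = 809.5 m.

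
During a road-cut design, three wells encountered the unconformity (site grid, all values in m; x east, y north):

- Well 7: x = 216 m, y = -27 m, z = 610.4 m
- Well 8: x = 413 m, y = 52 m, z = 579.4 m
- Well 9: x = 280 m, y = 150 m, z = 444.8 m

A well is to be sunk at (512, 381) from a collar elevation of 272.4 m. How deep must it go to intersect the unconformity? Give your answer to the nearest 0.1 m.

5.9 m

Two edge vectors: Well 7→Well 8 = (197, 79, -31), Well 7→Well 9 = (64, 177, -165.6).
Normal n = (Well 7→Well 8) × (Well 7→Well 9) = (-7595.4, 30639.2, 29813).
So ∂z/∂x = −n_x/n_z = 0.25477 and ∂z/∂y = −n_y/n_z = −1.02771.
Intercept c from Well 7: 610.4 − 55.03 − 27.75 = 527.62.
At (512, 381): z_contact = 130.44 − 391.56 + 527.62 = 266.50 m.
Depth below ground = 272.4 − 266.50 = 5.9 m.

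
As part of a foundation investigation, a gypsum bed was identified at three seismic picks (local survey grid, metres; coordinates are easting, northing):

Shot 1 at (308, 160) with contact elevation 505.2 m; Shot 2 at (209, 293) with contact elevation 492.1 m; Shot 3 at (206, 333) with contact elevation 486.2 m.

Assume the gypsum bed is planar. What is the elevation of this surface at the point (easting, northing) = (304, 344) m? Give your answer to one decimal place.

Let the plane be z = a·easting + b·northing + c.
Shot 2−Shot 1: −99a + 133b = −13.1;  Shot 3−Shot 1: −102a + 173b = −19.
Solving gives a = −0.07321, b = −0.15299.
Then c = 505.2 − a·308 − b·160 = 552.23.
At (304, 344): z = −22.3 − 52.6 + 552.23 = 477.3 m.

477.3 m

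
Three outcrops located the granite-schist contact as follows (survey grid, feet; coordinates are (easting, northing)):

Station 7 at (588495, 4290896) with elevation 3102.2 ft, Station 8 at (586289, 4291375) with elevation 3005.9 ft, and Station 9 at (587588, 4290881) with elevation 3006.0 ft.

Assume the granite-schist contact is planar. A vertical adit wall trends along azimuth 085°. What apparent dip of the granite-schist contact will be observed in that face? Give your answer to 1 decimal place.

Two edge vectors: Station 7→Station 8 = (-2206, 479, -96.3), Station 7→Station 9 = (-907, -15, -96.2).
Normal n = (Station 7→Station 8) × (Station 7→Station 9) = (-47524.3, -124873.1, 467543).
So ∂z/∂E = −n_x/n_z = 0.10165 and ∂z/∂N = −n_y/n_z = 0.26708.
Unit vector along 085° is (sin 85°, cos 85°) = (0.9962, 0.0872).
Slope in that direction = a·(0.9962) + b·(0.0872) = 0.12454.
Apparent dip = arctan|0.12454| = 7.1° (true dip is 15.9°, so apparent ≤ true as expected).

7.1°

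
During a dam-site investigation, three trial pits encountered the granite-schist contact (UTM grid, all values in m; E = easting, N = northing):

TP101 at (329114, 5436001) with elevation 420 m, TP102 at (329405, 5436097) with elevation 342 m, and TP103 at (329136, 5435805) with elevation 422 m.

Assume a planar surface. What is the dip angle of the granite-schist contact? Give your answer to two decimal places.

14.48°

Let the plane be z = a·E + b·N + c.
TP102−TP101: 291a + 96b = −78;  TP103−TP101: 22a − 196b = 2.
Solving gives a = −0.25522, b = −0.03885.
Gradient magnitude |∇z| = √(a² + b²) = √(0.06514 + 0.00151) = 0.25816.
True dip = arctan(0.25816) = 14.48°, dipping toward E (azimuth ≈ 081°).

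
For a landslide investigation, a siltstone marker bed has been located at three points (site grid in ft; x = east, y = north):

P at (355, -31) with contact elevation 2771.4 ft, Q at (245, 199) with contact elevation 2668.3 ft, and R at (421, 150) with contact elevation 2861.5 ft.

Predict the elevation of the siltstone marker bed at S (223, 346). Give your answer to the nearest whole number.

Two edge vectors: P→Q = (-110, 230, -103.1), P→R = (66, 181, 90.1).
Normal n = (P→Q) × (P→R) = (39384.1, 3106.4, -35090).
So ∂z/∂x = −n_x/n_z = 1.12237 and ∂z/∂y = −n_y/n_z = 0.08853.
Intercept c from P: 2771.4 − 398.44 + 2.74 = 2375.70.
At (223, 346): z = 250.3 + 30.6 + 2375.70 = 2656.6 ft.

2657 ft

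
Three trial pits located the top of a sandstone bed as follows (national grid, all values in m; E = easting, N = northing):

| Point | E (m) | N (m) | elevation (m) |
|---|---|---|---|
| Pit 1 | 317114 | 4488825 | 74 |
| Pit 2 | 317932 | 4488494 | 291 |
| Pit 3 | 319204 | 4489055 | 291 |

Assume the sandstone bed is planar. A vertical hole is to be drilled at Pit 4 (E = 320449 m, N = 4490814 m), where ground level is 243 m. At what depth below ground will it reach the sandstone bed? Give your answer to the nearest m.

Let the plane be z = a·E + b·N + c.
Pit 2−Pit 1: 818a − 331b = 217;  Pit 3−Pit 1: 2090a + 230b = 217.
Solving gives a = 0.13834850, b = −0.31368859.
Then c = 74 − a·317114 − b·4488825 = 1364294.93.
At (320449, 4490814): z_contact = 44333.6 − 1408717.1 + 1364294.93 = -88.5 m.
Depth below ground = 243 − (-88.5) = 332 m.

332 m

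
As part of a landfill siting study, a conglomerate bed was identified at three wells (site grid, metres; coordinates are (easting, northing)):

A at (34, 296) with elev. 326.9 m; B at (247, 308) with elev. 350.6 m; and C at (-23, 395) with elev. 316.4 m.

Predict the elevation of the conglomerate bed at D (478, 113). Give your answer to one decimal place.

Two edge vectors: A→B = (213, 12, 23.7), A→C = (-57, 99, -10.5).
Normal n = (A→B) × (A→C) = (-2472.3, 885.6, 21771).
So ∂z/∂E = −n_x/n_z = 0.11356 and ∂z/∂N = −n_y/n_z = −0.04068.
Intercept c from A: 326.9 − 3.86 + 12.04 = 335.08.
At (478, 113): z = 54.3 − 4.6 + 335.08 = 384.8 m.

384.8 m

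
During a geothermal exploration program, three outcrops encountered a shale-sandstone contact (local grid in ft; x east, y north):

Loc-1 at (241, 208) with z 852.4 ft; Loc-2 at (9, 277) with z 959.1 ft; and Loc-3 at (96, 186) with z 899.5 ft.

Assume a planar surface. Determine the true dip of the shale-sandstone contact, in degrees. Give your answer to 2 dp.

Two edge vectors: Loc-1→Loc-2 = (-232, 69, 106.7), Loc-1→Loc-3 = (-145, -22, 47.1).
Normal n = (Loc-1→Loc-2) × (Loc-1→Loc-3) = (5597.3, -4544.3, 15109).
So ∂z/∂x = −n_x/n_z = −0.37046 and ∂z/∂y = −n_y/n_z = 0.30077.
Gradient magnitude |∇z| = √(a² + b²) = √(0.13724 + 0.09046) = 0.47718.
True dip = arctan(0.47718) = 25.51°, dipping toward SE (azimuth ≈ 129°).

25.51°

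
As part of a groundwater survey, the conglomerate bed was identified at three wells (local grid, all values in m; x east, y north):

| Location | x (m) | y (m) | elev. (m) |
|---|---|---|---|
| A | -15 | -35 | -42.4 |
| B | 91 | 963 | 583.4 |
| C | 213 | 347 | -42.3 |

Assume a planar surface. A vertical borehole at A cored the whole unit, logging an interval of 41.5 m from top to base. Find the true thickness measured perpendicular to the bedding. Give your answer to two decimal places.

Two edge vectors: A→B = (106, 998, 625.8), A→C = (228, 382, 0.1).
Normal n = (A→B) × (A→C) = (-238955.8, 142671.8, -187052).
So ∂z/∂x = −n_x/n_z = −1.27748 and ∂z/∂y = −n_y/n_z = 0.76274.
|∇z| = √(a²+b²) = 1.48786, so dip δ = arctan(1.48786) = 56.09°.
True thickness = vertical thickness × cos δ = 41.5 × cos 56.09° = 23.15 m.

23.15 m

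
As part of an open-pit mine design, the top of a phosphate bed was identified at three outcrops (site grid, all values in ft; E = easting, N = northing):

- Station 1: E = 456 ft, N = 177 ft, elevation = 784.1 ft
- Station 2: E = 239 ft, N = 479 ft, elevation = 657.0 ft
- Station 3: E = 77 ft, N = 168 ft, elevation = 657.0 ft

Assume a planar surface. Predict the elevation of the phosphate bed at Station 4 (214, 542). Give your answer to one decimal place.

Two edge vectors: Station 1→Station 2 = (-217, 302, -127.1), Station 1→Station 3 = (-379, -9, -127.1).
Normal n = (Station 1→Station 2) × (Station 1→Station 3) = (-39528.1, 20590.2, 116411).
So ∂z/∂E = −n_x/n_z = 0.33956 and ∂z/∂N = −n_y/n_z = −0.17688.
Intercept c from Station 1: 784.1 − 154.84 + 31.31 = 660.57.
At (214, 542): z = 72.7 − 95.9 + 660.57 = 637.4 ft.

637.4 ft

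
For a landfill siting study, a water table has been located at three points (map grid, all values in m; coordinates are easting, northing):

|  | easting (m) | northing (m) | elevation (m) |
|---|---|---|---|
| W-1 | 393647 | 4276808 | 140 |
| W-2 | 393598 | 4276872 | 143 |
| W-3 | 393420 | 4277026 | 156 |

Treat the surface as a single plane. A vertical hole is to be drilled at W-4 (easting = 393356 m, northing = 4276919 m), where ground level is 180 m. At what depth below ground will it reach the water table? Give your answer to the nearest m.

Two edge vectors: W-1→W-2 = (-49, 64, 3), W-1→W-3 = (-227, 218, 16).
Normal n = (W-1→W-2) × (W-1→W-3) = (370, 103, 3846).
So ∂z/∂easting = −n_x/n_z = −0.09620385 and ∂z/∂northing = −n_y/n_z = −0.02678107.
Intercept c from W-1: 140 + 37870.36 + 114537.50 = 152547.86.
At (393356, 4276919): z_contact = −37842.4 − 114540.5 + 152547.86 = 165.0 m.
Depth below ground = 180 − 165.0 = 15 m.

15 m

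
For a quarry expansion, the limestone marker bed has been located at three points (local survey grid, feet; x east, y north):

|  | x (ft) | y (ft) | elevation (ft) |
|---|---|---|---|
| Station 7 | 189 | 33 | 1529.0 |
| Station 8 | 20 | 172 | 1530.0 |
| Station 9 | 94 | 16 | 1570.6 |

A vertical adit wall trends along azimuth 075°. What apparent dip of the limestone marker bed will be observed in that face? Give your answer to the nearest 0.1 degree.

Two edge vectors: Station 7→Station 8 = (-169, 139, 1), Station 7→Station 9 = (-95, -17, 41.6).
Normal n = (Station 7→Station 8) × (Station 7→Station 9) = (5799.4, 6935.4, 16078).
So ∂z/∂x = −n_x/n_z = −0.36070 and ∂z/∂y = −n_y/n_z = −0.43136.
Unit vector along 075° is (sin 75°, cos 75°) = (0.9659, 0.2588).
Slope in that direction = a·(0.9659) + b·(0.2588) = −0.46006.
Apparent dip = arctan|0.46006| = 24.7° (true dip is 29.3°, so apparent ≤ true as expected).

24.7°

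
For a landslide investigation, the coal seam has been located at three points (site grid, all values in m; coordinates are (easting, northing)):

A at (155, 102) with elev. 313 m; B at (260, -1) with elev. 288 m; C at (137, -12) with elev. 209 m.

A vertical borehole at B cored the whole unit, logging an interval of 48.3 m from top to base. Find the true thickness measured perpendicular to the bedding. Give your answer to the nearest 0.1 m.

34.2 m

Let the plane be z = a·E + b·N + c.
B−A: 105a − 103b = −25;  C−A: −18a − 114b = −104.
Solving gives a = 0.56872, b = 0.82248.
|∇z| = √(a²+b²) = 0.99996, so dip δ = arctan(0.99996) = 45.00°.
True thickness = vertical thickness × cos δ = 48.3 × cos 45.00° = 34.2 m.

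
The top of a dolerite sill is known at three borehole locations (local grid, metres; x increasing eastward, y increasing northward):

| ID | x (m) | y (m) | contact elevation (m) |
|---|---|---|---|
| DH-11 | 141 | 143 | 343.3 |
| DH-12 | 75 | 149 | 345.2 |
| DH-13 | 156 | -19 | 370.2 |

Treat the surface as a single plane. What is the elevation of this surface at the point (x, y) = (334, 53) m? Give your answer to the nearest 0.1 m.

Let the plane be z = a·x + b·y + c.
DH-12−DH-11: −66a + 6b = 1.9;  DH-13−DH-11: 15a − 162b = 26.9.
Solving gives a = −0.04426, b = −0.17015.
Then c = 343.3 − a·141 − b·143 = 373.87.
At (334, 53): z = −14.8 − 9.0 + 373.87 = 350.1 m.

350.1 m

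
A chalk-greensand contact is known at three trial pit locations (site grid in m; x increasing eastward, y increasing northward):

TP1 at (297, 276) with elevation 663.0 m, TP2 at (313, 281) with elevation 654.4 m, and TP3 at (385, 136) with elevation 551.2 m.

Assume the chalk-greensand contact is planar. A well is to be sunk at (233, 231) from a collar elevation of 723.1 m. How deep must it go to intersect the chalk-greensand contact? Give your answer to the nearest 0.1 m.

35.3 m

Two edge vectors: TP1→TP2 = (16, 5, -8.6), TP1→TP3 = (88, -140, -111.8).
Normal n = (TP1→TP2) × (TP1→TP3) = (-1763, 1032, -2680).
So ∂z/∂x = −n_x/n_z = −0.65784 and ∂z/∂y = −n_y/n_z = 0.38507.
Intercept c from TP1: 663 + 195.38 − 106.28 = 752.10.
At (233, 231): z_contact = −153.28 + 88.95 + 752.10 = 687.77 m.
Depth below ground = 723.1 − 687.77 = 35.3 m.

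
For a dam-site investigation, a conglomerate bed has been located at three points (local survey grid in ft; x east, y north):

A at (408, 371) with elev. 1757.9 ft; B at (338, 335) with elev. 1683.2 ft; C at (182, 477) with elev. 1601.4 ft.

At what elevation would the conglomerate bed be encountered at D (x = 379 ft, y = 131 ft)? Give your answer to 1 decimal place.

Let the plane be z = a·x + b·y + c.
B−A: −70a − 36b = −74.7;  C−A: −226a + 106b = −156.5.
Solving gives a = 0.87119, b = 0.38102.
Then c = 1757.9 − a·408 − b·371 = 1261.10.
At (379, 131): z = 330.2 + 49.9 + 1261.10 = 1641.2 ft.

1641.2 ft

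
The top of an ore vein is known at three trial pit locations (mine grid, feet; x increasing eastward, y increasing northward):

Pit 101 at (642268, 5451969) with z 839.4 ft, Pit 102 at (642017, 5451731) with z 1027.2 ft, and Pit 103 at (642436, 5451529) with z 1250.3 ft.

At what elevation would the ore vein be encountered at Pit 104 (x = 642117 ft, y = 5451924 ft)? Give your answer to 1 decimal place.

864.5 ft

Let the plane be z = a·x + b·y + c.
Pit 102−Pit 101: −251a − 238b = 187.8;  Pit 103−Pit 101: 168a − 440b = 410.9.
Solving gives a = 0.100796415, b = −0.895377732.
Then c = 839.4 − a·642268 − b·5451969 = 4817672.73.
At (642117, 5451924): z = 64723.1 − 4881531.3 + 4817672.73 = 864.5 ft.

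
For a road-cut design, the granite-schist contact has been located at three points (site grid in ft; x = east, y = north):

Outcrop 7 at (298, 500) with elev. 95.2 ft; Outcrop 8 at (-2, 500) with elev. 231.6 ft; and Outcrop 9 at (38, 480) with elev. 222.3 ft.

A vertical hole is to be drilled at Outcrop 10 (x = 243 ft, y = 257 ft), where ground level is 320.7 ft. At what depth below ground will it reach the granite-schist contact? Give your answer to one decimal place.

Let the plane be z = a·x + b·y + c.
Outcrop 8−Outcrop 7: −300a + 0b = 136.4;  Outcrop 9−Outcrop 7: −260a − 20b = 127.1.
Solving gives a = −0.45467, b = −0.44433.
Then c = 95.2 − a·298 − b·500 = 452.86.
At (243, 257): z_contact = −110.48 − 114.19 + 452.86 = 228.18 ft.
Depth below ground = 320.7 − 228.18 = 92.5 ft.

92.5 ft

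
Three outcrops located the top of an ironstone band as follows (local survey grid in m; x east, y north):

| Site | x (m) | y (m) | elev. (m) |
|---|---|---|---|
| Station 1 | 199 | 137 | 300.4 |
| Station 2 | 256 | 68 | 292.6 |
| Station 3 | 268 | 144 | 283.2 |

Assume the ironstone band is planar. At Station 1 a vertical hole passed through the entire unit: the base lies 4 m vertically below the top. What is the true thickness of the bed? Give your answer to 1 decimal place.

Two edge vectors: Station 1→Station 2 = (57, -69, -7.8), Station 1→Station 3 = (69, 7, -17.2).
Normal n = (Station 1→Station 2) × (Station 1→Station 3) = (1241.4, 442.2, 5160).
So ∂z/∂x = −n_x/n_z = −0.24058 and ∂z/∂y = −n_y/n_z = −0.08570.
|∇z| = √(a²+b²) = 0.25539, so dip δ = arctan(0.25539) = 14.33°.
True thickness = vertical thickness × cos δ = 4 × cos 14.33° = 3.9 m.

3.9 m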